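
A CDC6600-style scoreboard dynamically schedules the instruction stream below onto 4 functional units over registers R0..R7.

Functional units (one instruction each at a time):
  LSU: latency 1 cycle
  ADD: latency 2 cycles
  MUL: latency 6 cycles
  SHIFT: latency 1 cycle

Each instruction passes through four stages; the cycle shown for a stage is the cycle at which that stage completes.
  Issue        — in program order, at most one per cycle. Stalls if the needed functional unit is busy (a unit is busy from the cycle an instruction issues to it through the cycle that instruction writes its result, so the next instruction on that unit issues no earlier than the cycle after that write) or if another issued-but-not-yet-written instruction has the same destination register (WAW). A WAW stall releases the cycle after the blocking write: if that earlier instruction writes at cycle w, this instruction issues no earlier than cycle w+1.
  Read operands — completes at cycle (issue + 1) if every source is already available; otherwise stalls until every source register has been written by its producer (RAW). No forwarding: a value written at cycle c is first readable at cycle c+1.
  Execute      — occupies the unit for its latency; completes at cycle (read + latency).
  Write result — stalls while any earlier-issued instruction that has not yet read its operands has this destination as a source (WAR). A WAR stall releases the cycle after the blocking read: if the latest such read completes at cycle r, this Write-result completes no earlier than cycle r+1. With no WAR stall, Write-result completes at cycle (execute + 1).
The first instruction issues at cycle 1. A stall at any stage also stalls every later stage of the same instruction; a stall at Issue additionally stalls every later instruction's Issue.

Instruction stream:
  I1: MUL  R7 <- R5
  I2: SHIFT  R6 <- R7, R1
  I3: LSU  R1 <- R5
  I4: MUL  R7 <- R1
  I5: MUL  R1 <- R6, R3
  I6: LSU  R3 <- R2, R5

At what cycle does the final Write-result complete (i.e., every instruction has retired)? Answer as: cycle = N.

cycle = 28

I1 -> (1, 2, 8, 9)
I2 -> (2, 10, 11, 12)  // RAW R7: wait I1 write@9
I3 -> (3, 4, 5, 11)  // WAR R1: wait I2 read@10
I4 -> (10, 12, 18, 19)  // struct: MUL busy until I1 writes@9, RAW R1: wait I3 write@11
I5 -> (20, 21, 27, 28)  // struct: MUL busy until I4 writes@19
I6 -> (21, 22, 23, 24)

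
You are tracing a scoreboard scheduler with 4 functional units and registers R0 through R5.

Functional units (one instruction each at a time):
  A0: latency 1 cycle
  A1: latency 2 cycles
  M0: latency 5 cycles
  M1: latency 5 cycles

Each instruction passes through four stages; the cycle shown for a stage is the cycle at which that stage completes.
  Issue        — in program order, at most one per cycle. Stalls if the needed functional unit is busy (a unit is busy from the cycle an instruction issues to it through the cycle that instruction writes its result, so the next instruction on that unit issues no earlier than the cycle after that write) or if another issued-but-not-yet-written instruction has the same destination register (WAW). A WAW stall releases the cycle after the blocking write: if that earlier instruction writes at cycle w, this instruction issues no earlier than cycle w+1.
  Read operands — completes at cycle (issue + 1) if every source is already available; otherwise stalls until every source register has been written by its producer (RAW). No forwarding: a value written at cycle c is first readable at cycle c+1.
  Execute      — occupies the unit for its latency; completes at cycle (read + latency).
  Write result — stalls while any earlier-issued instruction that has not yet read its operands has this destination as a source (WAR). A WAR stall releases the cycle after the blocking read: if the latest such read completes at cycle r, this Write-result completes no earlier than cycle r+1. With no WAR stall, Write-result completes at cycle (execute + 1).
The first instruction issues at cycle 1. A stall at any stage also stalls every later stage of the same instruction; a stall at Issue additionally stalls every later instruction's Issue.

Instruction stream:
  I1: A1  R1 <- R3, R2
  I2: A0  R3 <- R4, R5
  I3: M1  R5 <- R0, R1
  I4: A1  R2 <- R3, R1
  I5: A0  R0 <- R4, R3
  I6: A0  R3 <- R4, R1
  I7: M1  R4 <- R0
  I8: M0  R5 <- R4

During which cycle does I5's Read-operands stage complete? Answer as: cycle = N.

cycle = 8

t=1  I1 dispatched to A1
t=2  I1 operands ready · I2 dispatched to A0
t=3  I2 operands ready · I3 dispatched to M1
t=4  I1 complete · I2 complete
t=5  R1←I1 · R3←I2
t=6  I3 operands ready · I4 dispatched to A1
t=7  I4 operands ready · I5 dispatched to A0
t=8  I5 operands ready
t=9  I4 complete · I5 complete
t=10  R2←I4 · R0←I5
t=11  I3 complete · I6 dispatched to A0
t=12  R5←I3 · I6 operands ready
t=13  I6 complete · I7 dispatched to M1
t=14  R3←I6 · I7 operands ready · I8 dispatched to M0
t=19  I7 complete
t=20  R4←I7
t=21  I8 operands ready
t=26  I8 complete
t=27  R5←I8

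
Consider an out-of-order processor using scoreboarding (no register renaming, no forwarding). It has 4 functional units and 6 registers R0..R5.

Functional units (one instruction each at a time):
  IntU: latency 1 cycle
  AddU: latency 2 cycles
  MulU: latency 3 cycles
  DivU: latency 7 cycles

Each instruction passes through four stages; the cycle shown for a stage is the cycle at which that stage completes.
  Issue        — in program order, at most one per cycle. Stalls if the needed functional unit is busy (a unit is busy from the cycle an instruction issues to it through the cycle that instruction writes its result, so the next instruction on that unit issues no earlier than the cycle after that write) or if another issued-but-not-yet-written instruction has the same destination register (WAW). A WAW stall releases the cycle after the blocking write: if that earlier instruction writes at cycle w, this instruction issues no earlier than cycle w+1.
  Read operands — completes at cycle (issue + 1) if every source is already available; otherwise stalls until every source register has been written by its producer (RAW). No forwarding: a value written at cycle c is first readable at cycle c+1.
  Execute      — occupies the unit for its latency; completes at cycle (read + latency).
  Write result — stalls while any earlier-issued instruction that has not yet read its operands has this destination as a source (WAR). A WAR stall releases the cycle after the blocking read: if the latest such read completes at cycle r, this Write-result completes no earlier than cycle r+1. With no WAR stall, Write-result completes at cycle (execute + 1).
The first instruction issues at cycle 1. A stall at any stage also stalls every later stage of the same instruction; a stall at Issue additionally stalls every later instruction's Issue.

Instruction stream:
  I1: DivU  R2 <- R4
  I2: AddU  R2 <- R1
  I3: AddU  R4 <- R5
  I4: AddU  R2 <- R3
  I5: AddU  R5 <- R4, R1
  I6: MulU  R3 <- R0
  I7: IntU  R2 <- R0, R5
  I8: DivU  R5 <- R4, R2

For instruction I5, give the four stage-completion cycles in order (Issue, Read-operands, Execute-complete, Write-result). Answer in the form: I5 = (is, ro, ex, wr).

I5 = (26, 27, 29, 30)

[1] I1 issues→DivU
[2] I1 reads
[9] I1 exec-done
[10] I1 writes R2
[11] I2 issues→AddU
[12] I2 reads
[14] I2 exec-done
[15] I2 writes R2
[16] I3 issues→AddU
[17] I3 reads
[19] I3 exec-done
[20] I3 writes R4
[21] I4 issues→AddU
[22] I4 reads
[24] I4 exec-done
[25] I4 writes R2
[26] I5 issues→AddU
[27] I5 reads | I6 issues→MulU
[28] I6 reads | I7 issues→IntU
[29] I5 exec-done
[30] I5 writes R5
[31] I6 exec-done | I7 reads | I8 issues→DivU
[32] I6 writes R3 | I7 exec-done
[33] I7 writes R2
[34] I8 reads
[41] I8 exec-done
[42] I8 writes R5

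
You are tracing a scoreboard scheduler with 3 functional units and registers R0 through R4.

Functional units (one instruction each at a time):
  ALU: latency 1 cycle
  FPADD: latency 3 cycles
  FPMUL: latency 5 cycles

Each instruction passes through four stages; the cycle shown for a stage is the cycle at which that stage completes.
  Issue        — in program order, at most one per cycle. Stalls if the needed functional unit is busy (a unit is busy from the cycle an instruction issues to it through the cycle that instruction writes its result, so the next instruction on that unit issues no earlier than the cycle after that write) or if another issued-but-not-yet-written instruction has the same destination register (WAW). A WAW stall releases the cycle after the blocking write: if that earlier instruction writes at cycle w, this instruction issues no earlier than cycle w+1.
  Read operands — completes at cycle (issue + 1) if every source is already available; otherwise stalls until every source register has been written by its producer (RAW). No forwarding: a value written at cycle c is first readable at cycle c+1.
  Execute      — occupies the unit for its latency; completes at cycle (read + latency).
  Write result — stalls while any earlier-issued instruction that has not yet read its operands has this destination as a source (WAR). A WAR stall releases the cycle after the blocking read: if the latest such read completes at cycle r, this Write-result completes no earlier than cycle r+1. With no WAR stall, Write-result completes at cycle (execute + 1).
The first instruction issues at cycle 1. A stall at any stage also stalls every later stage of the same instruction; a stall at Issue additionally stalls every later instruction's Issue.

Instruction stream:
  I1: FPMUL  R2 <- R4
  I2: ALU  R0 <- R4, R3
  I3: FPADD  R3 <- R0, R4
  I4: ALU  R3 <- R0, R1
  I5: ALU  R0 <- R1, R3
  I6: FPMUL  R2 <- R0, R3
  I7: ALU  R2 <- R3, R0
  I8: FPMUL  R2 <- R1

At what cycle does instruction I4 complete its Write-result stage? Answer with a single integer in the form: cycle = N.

cycle = 14

I1  is:1  ro:2  ex:7  wr:8
I2  is:2  ro:3  ex:4  wr:5
I3  is:3  ro:6  ex:9  wr:10  — RAW R0: wait I2 write@5
I4  is:11  ro:12  ex:13  wr:14  — WAW R3: wait I3 write@10
I5  is:15  ro:16  ex:17  wr:18  — struct: ALU busy until I4 writes@14
I6  is:16  ro:19  ex:24  wr:25  — RAW R0: wait I5 write@18
I7  is:26  ro:27  ex:28  wr:29  — WAW R2: wait I6 write@25
I8  is:30  ro:31  ex:36  wr:37  — WAW R2: wait I7 write@29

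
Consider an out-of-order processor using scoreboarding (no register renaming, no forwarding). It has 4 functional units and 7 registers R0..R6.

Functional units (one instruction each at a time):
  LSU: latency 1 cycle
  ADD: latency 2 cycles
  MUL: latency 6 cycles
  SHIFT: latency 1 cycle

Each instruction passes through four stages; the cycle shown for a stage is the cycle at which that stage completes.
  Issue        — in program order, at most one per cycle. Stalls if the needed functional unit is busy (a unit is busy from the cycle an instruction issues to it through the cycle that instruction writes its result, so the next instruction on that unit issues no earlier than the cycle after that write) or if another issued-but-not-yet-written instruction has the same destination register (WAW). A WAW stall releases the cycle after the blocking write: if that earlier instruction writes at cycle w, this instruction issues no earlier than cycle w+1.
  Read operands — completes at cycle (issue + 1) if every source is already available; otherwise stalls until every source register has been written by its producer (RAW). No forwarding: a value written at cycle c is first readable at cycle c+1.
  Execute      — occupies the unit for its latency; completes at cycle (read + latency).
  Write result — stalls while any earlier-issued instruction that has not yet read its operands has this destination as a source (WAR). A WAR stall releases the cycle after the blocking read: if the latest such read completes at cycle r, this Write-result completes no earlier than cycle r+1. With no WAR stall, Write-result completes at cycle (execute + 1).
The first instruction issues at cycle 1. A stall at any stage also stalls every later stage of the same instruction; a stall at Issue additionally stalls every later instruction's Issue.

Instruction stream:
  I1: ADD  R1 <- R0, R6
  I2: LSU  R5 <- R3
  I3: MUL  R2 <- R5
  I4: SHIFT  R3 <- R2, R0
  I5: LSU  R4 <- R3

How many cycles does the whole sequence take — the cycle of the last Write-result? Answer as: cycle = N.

t=1  issue I1 (ADD)
t=2  I1 read-ops · issue I2 (LSU)
t=3  I2 read-ops · issue I3 (MUL)
t=4  I1 finished on ADD · I2 finished on LSU · issue I4 (SHIFT)
t=5  I1→R1 · I2→R5
t=6  I3 read-ops · issue I5 (LSU)
t=12  I3 finished on MUL
t=13  I3→R2
t=14  I4 read-ops
t=15  I4 finished on SHIFT
t=16  I4→R3
t=17  I5 read-ops
t=18  I5 finished on LSU
t=19  I5→R4

cycle = 19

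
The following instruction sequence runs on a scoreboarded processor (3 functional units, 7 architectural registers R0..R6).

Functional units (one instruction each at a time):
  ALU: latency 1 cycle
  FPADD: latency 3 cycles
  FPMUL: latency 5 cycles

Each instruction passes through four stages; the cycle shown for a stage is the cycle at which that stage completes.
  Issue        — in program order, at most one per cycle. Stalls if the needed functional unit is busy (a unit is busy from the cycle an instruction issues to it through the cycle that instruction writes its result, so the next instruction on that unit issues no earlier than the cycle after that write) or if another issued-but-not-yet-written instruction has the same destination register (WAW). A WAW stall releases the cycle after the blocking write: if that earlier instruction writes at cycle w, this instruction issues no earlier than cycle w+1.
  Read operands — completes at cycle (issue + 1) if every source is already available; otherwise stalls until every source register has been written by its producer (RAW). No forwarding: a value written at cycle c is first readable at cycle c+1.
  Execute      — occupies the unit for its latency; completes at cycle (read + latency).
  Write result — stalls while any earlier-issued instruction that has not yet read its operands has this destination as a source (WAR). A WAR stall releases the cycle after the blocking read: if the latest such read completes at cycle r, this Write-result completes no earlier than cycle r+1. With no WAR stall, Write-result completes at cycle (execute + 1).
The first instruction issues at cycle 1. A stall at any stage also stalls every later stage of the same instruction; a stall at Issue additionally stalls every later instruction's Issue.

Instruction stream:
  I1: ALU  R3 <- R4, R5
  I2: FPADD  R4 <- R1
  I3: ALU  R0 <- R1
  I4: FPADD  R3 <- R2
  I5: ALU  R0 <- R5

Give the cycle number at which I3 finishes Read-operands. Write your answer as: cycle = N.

I1: IS=1 RO=2 EX=3 WR=4
I2: IS=2 RO=3 EX=6 WR=7
I3: IS=5 RO=6 EX=7 WR=8  [struct: ALU busy until I1 writes@4]
I4: IS=8 RO=9 EX=12 WR=13  [struct: FPADD busy until I2 writes@7]
I5: IS=9 RO=10 EX=11 WR=12

cycle = 6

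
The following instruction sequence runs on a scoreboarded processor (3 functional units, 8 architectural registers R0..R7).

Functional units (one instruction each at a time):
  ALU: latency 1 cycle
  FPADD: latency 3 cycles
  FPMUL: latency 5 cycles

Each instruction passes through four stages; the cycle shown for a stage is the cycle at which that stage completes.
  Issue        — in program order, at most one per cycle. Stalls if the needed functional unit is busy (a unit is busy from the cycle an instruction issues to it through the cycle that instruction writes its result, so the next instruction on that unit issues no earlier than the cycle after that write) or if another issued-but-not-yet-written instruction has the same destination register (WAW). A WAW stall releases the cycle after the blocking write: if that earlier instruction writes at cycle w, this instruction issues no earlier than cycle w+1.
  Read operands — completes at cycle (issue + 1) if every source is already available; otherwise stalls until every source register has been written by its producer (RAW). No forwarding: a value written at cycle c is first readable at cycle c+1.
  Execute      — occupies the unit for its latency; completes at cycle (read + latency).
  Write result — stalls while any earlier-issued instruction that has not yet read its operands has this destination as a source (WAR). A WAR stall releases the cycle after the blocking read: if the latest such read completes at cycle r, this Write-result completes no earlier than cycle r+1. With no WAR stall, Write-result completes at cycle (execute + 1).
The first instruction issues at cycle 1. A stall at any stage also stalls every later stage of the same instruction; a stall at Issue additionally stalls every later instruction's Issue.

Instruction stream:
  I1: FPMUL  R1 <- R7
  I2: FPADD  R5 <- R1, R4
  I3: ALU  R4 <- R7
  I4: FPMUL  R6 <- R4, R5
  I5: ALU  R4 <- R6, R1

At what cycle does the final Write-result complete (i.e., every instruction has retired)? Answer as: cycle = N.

  I1 | 1 | 2 | 7 | 8
  I2 | 2 | 9 | 12 | 13   RAW R1: wait I1 write@8
  I3 | 3 | 4 | 5 | 10   WAR R4: wait I2 read@9
  I4 | 9 | 14 | 19 | 20   struct: FPMUL busy until I1 writes@8 · RAW R5: wait I2 write@13
  I5 | 11 | 21 | 22 | 23   struct: ALU busy until I3 writes@10 · RAW R6: wait I4 write@20

cycle = 23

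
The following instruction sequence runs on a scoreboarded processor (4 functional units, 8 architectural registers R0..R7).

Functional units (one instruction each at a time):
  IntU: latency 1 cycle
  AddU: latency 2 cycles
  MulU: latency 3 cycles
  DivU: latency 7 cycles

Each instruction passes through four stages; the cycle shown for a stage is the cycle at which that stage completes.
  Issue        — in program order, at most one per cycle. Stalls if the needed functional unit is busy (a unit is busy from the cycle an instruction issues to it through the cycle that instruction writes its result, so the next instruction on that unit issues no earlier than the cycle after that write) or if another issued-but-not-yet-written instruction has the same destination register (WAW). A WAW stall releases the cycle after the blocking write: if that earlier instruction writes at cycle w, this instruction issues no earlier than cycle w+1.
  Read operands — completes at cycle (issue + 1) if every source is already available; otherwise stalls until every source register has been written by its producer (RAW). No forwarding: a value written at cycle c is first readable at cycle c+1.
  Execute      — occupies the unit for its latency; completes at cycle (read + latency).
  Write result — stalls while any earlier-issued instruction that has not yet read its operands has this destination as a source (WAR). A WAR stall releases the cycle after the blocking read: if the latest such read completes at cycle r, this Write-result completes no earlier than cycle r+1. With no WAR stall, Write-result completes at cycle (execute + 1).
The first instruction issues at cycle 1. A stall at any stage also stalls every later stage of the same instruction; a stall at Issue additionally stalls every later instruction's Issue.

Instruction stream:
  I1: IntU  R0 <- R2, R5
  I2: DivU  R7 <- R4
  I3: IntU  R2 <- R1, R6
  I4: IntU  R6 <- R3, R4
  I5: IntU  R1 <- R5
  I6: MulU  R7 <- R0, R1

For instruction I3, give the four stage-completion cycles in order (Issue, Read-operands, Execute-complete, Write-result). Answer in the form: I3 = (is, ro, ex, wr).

[I1] 1/2/3/4
[I2] 2/3/10/11
[I3] 5/6/7/8  (struct: IntU busy until I1 writes@4)
[I4] 9/10/11/12  (struct: IntU busy until I3 writes@8)
[I5] 13/14/15/16  (struct: IntU busy until I4 writes@12)
[I6] 14/17/20/21  (RAW R1: wait I5 write@16)

I3 = (5, 6, 7, 8)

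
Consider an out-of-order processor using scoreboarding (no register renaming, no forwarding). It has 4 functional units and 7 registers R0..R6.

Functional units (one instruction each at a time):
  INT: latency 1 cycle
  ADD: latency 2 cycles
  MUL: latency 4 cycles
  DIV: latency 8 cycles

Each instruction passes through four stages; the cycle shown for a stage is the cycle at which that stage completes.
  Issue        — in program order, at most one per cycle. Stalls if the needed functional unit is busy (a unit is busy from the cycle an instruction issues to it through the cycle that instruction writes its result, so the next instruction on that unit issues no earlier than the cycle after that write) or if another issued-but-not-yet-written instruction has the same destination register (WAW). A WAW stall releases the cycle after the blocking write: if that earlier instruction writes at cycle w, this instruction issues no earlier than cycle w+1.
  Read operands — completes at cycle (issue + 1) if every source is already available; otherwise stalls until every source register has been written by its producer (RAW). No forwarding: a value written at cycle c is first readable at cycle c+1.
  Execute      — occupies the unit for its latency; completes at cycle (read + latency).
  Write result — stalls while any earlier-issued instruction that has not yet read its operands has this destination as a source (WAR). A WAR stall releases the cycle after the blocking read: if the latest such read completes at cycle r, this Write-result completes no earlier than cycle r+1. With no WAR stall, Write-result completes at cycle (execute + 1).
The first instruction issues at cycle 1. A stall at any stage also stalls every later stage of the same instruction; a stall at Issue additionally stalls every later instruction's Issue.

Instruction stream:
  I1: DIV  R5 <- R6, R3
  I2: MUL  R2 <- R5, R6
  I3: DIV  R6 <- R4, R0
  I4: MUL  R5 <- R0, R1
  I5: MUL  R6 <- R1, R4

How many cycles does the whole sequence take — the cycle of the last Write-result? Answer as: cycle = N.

t=1  issue I1 (DIV)
t=2  I1 read-ops; issue I2 (MUL)
t=10  I1 finished on DIV
t=11  I1→R5
t=12  I2 read-ops; issue I3 (DIV)
t=13  I3 read-ops
t=16  I2 finished on MUL
t=17  I2→R2
t=18  issue I4 (MUL)
t=19  I4 read-ops
t=21  I3 finished on DIV
t=22  I3→R6
t=23  I4 finished on MUL
t=24  I4→R5
t=25  issue I5 (MUL)
t=26  I5 read-ops
t=30  I5 finished on MUL
t=31  I5→R6

cycle = 31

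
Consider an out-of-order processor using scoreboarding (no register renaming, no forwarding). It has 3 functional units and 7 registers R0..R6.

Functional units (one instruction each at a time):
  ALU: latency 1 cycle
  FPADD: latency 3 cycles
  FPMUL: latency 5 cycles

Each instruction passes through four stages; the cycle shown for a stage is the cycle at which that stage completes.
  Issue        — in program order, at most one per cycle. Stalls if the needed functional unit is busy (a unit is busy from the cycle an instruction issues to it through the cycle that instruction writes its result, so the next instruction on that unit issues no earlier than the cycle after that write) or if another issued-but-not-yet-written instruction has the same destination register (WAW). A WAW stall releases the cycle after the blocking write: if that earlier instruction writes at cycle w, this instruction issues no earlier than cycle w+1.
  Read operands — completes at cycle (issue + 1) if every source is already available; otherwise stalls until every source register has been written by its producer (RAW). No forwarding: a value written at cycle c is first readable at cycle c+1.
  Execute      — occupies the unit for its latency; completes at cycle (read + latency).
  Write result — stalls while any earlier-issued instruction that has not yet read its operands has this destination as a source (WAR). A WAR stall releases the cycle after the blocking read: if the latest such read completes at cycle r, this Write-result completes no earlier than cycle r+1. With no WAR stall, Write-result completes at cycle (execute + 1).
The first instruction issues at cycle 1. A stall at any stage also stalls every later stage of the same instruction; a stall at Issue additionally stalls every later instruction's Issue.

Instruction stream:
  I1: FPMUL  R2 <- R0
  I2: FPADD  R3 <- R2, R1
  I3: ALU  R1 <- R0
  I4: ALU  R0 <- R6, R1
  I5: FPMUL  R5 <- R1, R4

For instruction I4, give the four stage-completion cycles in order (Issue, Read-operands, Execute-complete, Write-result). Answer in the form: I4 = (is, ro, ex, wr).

c1: I1→FPMUL
c2: I1 RO · I2→FPADD
c3: I3→ALU
c4: I3 RO
c5: I3 EX
c7: I1 EX
c8: I1 WR R2
c9: I2 RO
c10: I3 WR R1
c11: I4→ALU
c12: I2 EX · I4 RO · I5→FPMUL
c13: I2 WR R3 · I4 EX · I5 RO
c14: I4 WR R0
c18: I5 EX
c19: I5 WR R5

I4 = (11, 12, 13, 14)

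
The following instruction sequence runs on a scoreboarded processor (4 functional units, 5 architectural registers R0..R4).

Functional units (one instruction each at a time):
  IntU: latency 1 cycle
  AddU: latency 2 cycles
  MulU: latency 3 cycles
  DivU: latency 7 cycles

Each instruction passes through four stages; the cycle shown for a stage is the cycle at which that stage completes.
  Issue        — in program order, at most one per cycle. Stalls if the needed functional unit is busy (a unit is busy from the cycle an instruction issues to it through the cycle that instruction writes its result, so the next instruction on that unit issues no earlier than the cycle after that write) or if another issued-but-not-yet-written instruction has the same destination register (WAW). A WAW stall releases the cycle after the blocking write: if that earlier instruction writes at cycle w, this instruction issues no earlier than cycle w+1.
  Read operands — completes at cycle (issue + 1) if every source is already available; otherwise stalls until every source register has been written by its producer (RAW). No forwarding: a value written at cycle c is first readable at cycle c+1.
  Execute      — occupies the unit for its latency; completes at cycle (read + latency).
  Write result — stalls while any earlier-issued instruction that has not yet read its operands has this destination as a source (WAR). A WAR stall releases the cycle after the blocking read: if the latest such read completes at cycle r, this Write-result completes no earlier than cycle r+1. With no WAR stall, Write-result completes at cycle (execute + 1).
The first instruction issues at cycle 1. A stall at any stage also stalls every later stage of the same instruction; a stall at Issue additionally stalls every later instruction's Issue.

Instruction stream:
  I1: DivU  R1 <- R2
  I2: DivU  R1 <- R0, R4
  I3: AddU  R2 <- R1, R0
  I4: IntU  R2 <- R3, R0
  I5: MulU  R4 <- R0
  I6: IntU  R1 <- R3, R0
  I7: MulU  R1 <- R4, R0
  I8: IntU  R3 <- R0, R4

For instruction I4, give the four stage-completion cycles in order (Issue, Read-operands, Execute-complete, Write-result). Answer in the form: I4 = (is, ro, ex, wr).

I4 = (25, 26, 27, 28)

[I1] 1/2/9/10
[I2] 11/12/19/20  (struct: DivU busy until I1 writes@10)
[I3] 12/21/23/24  (RAW R1: wait I2 write@20)
[I4] 25/26/27/28  (WAW R2: wait I3 write@24)
[I5] 26/27/30/31
[I6] 29/30/31/32  (struct: IntU busy until I4 writes@28)
[I7] 33/34/37/38  (WAW R1: wait I6 write@32)
[I8] 34/35/36/37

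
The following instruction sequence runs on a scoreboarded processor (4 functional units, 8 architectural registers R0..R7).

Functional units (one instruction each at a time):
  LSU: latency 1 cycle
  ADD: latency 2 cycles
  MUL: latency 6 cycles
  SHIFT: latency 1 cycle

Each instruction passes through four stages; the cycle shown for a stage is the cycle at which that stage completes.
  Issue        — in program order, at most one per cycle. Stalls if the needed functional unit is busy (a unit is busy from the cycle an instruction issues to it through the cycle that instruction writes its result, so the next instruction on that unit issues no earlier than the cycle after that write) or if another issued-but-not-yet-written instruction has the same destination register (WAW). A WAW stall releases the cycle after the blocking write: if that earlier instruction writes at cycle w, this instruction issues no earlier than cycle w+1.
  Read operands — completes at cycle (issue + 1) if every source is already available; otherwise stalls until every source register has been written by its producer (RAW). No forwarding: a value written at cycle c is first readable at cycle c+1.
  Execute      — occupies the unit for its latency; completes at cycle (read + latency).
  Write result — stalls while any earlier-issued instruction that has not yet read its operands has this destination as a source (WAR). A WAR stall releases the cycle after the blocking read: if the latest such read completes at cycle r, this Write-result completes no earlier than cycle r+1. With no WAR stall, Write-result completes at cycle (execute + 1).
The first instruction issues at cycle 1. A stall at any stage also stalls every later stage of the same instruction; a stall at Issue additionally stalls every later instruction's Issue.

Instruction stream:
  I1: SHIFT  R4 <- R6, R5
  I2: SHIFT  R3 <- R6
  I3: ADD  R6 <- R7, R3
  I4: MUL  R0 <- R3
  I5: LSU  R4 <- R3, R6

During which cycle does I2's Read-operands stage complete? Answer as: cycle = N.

1) issue 1, read 2, done 3, write 4
2) issue 5, read 6, done 7, write 8  <struct: SHIFT busy until I1 writes@4>
3) issue 6, read 9, done 11, write 12  <RAW R3: wait I2 write@8>
4) issue 7, read 9, done 15, write 16  <RAW R3: wait I2 write@8>
5) issue 8, read 13, done 14, write 15  <RAW R6: wait I3 write@12>

cycle = 6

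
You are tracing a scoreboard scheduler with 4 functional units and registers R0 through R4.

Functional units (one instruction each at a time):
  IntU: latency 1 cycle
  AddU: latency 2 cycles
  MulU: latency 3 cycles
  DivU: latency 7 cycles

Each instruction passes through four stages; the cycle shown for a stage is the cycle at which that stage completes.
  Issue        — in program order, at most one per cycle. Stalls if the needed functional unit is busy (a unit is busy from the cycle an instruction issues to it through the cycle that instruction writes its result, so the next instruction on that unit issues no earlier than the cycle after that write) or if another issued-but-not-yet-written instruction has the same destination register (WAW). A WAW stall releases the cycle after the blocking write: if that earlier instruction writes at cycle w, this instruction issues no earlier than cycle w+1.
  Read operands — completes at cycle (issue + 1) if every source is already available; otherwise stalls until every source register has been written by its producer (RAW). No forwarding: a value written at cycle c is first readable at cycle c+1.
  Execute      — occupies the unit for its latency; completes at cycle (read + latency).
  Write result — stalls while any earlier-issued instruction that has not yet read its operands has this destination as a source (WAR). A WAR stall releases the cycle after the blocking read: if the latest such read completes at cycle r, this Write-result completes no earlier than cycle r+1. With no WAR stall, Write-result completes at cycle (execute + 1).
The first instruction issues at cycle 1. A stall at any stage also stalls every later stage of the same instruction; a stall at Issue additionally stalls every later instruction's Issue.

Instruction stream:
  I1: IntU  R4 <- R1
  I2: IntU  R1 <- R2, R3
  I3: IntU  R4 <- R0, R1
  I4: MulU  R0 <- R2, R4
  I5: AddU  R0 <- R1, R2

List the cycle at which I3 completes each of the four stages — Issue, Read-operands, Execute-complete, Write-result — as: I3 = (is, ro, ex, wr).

cycle 1: issue I1 (IntU)
cycle 2: I1 read-ops
cycle 3: I1 finished on IntU
cycle 4: I1→R4
cycle 5: issue I2 (IntU)
cycle 6: I2 read-ops
cycle 7: I2 finished on IntU
cycle 8: I2→R1
cycle 9: issue I3 (IntU)
cycle 10: I3 read-ops; issue I4 (MulU)
cycle 11: I3 finished on IntU
cycle 12: I3→R4
cycle 13: I4 read-ops
cycle 16: I4 finished on MulU
cycle 17: I4→R0
cycle 18: issue I5 (AddU)
cycle 19: I5 read-ops
cycle 21: I5 finished on AddU
cycle 22: I5→R0

I3 = (9, 10, 11, 12)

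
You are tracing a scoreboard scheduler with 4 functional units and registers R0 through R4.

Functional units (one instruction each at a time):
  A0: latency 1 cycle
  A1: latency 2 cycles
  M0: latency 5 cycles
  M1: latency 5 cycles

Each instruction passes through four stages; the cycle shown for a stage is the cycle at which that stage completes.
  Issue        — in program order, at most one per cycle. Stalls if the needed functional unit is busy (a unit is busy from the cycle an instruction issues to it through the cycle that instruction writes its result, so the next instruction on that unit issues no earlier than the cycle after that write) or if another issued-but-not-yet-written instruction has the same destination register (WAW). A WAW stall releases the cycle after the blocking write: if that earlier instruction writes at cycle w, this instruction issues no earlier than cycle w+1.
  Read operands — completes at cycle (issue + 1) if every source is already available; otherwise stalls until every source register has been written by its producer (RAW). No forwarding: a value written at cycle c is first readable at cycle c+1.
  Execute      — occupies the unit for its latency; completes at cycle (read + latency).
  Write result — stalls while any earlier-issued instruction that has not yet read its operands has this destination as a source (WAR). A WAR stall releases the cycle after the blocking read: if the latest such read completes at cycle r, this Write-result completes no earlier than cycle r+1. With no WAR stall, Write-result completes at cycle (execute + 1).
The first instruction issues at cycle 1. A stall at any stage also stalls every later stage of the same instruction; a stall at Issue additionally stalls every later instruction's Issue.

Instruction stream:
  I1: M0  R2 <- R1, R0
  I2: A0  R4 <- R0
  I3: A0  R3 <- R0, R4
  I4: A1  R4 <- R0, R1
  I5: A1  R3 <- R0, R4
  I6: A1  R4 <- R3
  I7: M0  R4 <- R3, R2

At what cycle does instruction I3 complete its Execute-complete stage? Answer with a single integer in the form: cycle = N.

cycle = 8

c1: I1 issues→M0
c2: I1 reads, I2 issues→A0
c3: I2 reads
c4: I2 exec-done
c5: I2 writes R4
c6: I3 issues→A0
c7: I1 exec-done, I3 reads, I4 issues→A1
c8: I1 writes R2, I3 exec-done, I4 reads
c9: I3 writes R3
c10: I4 exec-done
c11: I4 writes R4
c12: I5 issues→A1
c13: I5 reads
c15: I5 exec-done
c16: I5 writes R3
c17: I6 issues→A1
c18: I6 reads
c20: I6 exec-done
c21: I6 writes R4
c22: I7 issues→M0
c23: I7 reads
c28: I7 exec-done
c29: I7 writes R4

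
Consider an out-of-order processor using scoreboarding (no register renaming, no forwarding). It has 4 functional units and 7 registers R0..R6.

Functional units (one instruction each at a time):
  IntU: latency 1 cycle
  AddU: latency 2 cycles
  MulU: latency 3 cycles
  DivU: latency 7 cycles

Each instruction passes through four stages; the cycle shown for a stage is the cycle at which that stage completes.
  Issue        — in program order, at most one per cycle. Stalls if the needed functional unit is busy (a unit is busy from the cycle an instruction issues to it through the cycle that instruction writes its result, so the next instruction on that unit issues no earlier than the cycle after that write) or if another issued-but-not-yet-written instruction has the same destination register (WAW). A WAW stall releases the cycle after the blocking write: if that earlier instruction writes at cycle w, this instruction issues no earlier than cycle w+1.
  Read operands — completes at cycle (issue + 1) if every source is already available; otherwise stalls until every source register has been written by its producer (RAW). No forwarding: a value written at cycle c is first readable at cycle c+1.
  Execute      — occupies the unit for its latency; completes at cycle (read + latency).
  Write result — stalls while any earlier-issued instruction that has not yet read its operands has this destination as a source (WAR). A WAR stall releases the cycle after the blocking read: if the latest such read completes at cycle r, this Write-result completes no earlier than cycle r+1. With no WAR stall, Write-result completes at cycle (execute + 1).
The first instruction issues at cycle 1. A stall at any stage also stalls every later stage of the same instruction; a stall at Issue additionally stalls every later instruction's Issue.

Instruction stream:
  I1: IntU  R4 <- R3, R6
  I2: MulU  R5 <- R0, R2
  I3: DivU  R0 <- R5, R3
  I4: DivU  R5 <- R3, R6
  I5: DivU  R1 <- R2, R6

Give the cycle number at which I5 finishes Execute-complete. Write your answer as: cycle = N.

cycle = 35

1) issue 1, read 2, done 3, write 4
2) issue 2, read 3, done 6, write 7
3) issue 3, read 8, done 15, write 16  <RAW R5: wait I2 write@7>
4) issue 17, read 18, done 25, write 26  <struct: DivU busy until I3 writes@16>
5) issue 27, read 28, done 35, write 36  <struct: DivU busy until I4 writes@26>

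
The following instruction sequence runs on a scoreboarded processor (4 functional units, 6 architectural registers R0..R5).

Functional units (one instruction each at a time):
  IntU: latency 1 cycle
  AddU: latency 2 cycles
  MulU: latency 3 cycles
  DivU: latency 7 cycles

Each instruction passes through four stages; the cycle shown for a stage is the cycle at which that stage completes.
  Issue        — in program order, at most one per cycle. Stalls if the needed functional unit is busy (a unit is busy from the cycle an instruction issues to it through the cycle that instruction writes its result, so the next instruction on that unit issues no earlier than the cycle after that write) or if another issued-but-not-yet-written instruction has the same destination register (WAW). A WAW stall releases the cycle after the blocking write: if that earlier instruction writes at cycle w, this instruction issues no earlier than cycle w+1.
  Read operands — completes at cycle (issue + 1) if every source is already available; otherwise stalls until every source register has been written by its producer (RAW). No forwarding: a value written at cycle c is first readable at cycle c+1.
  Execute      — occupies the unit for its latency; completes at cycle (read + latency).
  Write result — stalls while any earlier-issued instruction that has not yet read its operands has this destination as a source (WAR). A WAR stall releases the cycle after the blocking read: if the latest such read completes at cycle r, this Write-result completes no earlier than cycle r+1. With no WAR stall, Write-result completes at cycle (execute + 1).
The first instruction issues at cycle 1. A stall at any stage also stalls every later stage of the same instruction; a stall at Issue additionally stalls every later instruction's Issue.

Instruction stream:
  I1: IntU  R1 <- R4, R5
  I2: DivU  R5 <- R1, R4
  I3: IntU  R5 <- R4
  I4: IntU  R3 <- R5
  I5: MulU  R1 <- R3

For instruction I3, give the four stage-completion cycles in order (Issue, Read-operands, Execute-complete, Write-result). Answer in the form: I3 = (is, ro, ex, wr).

cycle 1: I1→IntU
cycle 2: I1 RO · I2→DivU
cycle 3: I1 EX
cycle 4: I1 WR R1
cycle 5: I2 RO
cycle 12: I2 EX
cycle 13: I2 WR R5
cycle 14: I3→IntU
cycle 15: I3 RO
cycle 16: I3 EX
cycle 17: I3 WR R5
cycle 18: I4→IntU
cycle 19: I4 RO · I5→MulU
cycle 20: I4 EX
cycle 21: I4 WR R3
cycle 22: I5 RO
cycle 25: I5 EX
cycle 26: I5 WR R1

I3 = (14, 15, 16, 17)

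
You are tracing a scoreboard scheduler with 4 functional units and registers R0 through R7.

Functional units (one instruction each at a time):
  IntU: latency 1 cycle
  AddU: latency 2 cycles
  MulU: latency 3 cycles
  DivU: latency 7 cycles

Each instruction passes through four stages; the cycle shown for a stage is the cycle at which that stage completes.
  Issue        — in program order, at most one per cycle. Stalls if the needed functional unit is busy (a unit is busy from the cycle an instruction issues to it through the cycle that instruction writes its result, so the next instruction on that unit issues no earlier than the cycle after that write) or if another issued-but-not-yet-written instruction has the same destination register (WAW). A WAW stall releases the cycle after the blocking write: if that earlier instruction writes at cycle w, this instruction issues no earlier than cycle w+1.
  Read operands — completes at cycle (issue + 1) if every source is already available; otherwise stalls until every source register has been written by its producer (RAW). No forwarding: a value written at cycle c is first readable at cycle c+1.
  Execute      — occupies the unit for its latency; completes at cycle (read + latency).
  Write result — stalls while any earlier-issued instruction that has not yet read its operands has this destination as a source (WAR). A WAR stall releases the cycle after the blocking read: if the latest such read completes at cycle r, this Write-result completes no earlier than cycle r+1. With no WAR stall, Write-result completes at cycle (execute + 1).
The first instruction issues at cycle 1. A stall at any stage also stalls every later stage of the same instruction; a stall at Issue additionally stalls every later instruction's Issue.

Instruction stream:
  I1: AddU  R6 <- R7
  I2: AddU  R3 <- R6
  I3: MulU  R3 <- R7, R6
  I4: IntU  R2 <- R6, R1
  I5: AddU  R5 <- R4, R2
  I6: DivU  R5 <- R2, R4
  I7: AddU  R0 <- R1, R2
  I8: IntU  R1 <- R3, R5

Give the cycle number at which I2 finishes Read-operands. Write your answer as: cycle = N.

cycle = 7

cycle 1: I1 issues→AddU
cycle 2: I1 reads
cycle 4: I1 exec-done
cycle 5: I1 writes R6
cycle 6: I2 issues→AddU
cycle 7: I2 reads
cycle 9: I2 exec-done
cycle 10: I2 writes R3
cycle 11: I3 issues→MulU
cycle 12: I3 reads | I4 issues→IntU
cycle 13: I4 reads | I5 issues→AddU
cycle 14: I4 exec-done
cycle 15: I3 exec-done | I4 writes R2
cycle 16: I3 writes R3 | I5 reads
cycle 18: I5 exec-done
cycle 19: I5 writes R5
cycle 20: I6 issues→DivU
cycle 21: I6 reads | I7 issues→AddU
cycle 22: I7 reads | I8 issues→IntU
cycle 24: I7 exec-done
cycle 25: I7 writes R0
cycle 28: I6 exec-done
cycle 29: I6 writes R5
cycle 30: I8 reads
cycle 31: I8 exec-done
cycle 32: I8 writes R1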